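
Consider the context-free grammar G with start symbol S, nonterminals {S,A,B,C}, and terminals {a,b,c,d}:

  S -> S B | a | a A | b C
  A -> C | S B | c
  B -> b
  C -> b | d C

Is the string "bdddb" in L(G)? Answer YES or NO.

CNF form of G:
  S -> S B | T1 A | T2 C | a
  A -> S B | T0 C | b | c
  B -> b
  C -> T0 C | b
  T0 -> d
  T1 -> a
  T2 -> b

CYK fill:
  [0..0]={A,B,C,T2}  "b"  orig:{A,B,C}
  [1..1]={T0}  "d"  orig:{}
  [2..2]={T0}  "d"  orig:{}
  [3..3]={T0}  "d"  orig:{}
  [4..4]={A,B,C,T2}  "b"  orig:{A,B,C}
  [0..1]=∅  "bd"
  [1..2]=∅  "dd"
  [2..3]=∅  "dd"
  [3..4]={A,C}  "db"
  [0..2]=∅  "bdd"
  [1..3]=∅  "ddd"
  [2..4]={A,C}  "ddb"
  [0..3]=∅  "bddd"
  [1..4]={A,C}  "dddb"
  [0..4]={S}  "bdddb"

S ∈ T[0,4] ⇒ YES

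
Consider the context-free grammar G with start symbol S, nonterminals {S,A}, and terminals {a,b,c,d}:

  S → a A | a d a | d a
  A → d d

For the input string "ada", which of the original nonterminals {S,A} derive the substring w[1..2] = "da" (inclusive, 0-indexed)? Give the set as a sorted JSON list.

CNF form of G:
  S -> T0 T1 | T1 A | T1 X2
  A -> T0 T0
  T0 -> d
  T1 -> a
  X2 -> T0 T1

CYK fill — only the sub-triangle for w[1..2]:
  T[1,1] 'd' = {T0}  orig:{}
  T[2,2] 'a' = {T1}  orig:{}
  T[1,2] 'da' = {S,X2}  orig:{S}

Original NTs in T[1,2] deriving "da": ["S"]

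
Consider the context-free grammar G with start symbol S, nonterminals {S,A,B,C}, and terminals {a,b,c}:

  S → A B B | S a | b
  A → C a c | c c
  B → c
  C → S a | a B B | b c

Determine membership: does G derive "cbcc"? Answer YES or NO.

Convert to CNF:
  S -> A X5 | S T0 | b
  A -> C X3 | T1 T1
  B -> c
  C -> S T0 | T0 X4 | T2 T1
  T0 -> a
  T1 -> c
  T2 -> b
  X3 -> T0 T1
  X4 -> B B
  X5 -> B B

Fill CYK table bottom-up:
  T[0,0] 'c' = {B,T1}  orig:{B}
  T[1,1] 'b' = {S,T2}  orig:{S}
  T[2,2] 'c' = {B,T1}  orig:{B}
  T[3,3] 'c' = {B,T1}  orig:{B}
  T[0,1] 'cb' = ∅
  T[1,2] 'bc' = {C}
  T[2,3] 'cc' = {A,X4,X5}  orig:{A}
  T[0,2] 'cbc' = ∅
  T[1,3] 'bcc' = ∅
  T[0,3] 'cbcc' = ∅

S ∉ T[0,3] ⇒ NO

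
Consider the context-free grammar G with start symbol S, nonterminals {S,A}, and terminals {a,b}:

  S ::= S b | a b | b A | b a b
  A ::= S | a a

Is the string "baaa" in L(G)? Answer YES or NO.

Convert to CNF:
  S -> S T0 | T0 A | T0 X3 | T1 T0
  A -> S T0 | T0 A | T0 X2 | T1 T0 | T1 T1
  T0 -> b
  T1 -> a
  X2 -> T1 T0
  X3 -> T1 T0

CYK fill:
  T[0,0] 'b' = {T0}  orig:{}
  T[1,1] 'a' = {T1}  orig:{}
  T[2,2] 'a' = {T1}  orig:{}
  T[3,3] 'a' = {T1}  orig:{}
  T[0,1] 'ba' = ∅
  T[1,2] 'aa' = {A}
  T[2,3] 'aa' = {A}
  T[0,2] 'baa' = {A,S}
  T[1,3] 'aaa' = ∅
  T[0,3] 'baaa' = ∅

S ∉ T[0,3] ⇒ NO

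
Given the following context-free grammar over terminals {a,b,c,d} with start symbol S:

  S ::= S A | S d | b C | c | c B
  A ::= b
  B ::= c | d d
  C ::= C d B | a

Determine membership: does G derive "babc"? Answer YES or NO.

CNF form of G:
  S -> S A | S T0 | T1 C | T2 B | c
  A -> b
  B -> T0 T0 | c
  C -> C X3 | a
  T0 -> d
  T1 -> b
  T2 -> c
  X3 -> T0 B

Fill CYK table bottom-up:
  T[0,0] 'b' = {A,T1}  orig:{A}
  T[1,1] 'a' = {C}
  T[2,2] 'b' = {A,T1}  orig:{A}
  T[3,3] 'c' = {B,S,T2}  orig:{B,S}
  T[0,1] 'ba' = {S}
  T[1,2] 'ab' = ∅
  T[2,3] 'bc' = ∅
  T[0,2] 'bab' = {S}
  T[1,3] 'abc' = ∅
  T[0,3] 'babc' = ∅

S ∉ T[0,3] ⇒ NO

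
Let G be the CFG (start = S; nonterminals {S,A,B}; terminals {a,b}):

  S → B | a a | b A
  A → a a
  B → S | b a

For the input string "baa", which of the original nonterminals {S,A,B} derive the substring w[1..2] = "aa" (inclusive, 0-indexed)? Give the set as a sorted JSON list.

Convert to CNF:
  S -> T0 T0 | T1 A | T1 T0
  A -> T0 T0
  B -> T0 T0 | T1 A | T1 T0
  T0 -> a
  T1 -> b

CYK fill — only the sub-triangle for w[1..2]:
  cell(1,1) a: {T0}  orig:{}
  cell(2,2) a: {T0}  orig:{}
  cell(1,2) aa: {A,B,S}

Original NTs in T[1,2] deriving "aa": ["A", "B", "S"]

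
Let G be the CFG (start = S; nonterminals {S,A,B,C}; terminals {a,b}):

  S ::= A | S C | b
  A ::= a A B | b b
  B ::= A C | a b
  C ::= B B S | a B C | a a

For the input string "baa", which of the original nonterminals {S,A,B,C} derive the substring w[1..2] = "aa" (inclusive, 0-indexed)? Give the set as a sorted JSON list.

Convert to CNF:
  S -> S C | T0 X5 | T1 T1 | b
  A -> T0 X2 | T1 T1
  B -> A C | T0 T1
  C -> B X3 | T0 T0 | T0 X4
  T0 -> a
  T1 -> b
  X2 -> A B
  X3 -> B S
  X4 -> B C
  X5 -> A B

CYK table (by increasing span) (cells [i..j] with 1 ≤ i ≤ j ≤ 2 only):
  T[1,1] 'a' = {T0}  orig:{}
  T[2,2] 'a' = {T0}  orig:{}
  T[1,2] 'aa' = {C}

Original NTs in T[1,2] deriving "aa": ["C"]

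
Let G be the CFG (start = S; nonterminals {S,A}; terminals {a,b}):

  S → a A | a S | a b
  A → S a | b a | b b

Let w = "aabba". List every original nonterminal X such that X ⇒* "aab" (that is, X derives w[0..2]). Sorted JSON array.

CNF form of G:
  S -> T0 A | T0 S | T0 T1
  A -> S T0 | T1 T0 | T1 T1
  T0 -> a
  T1 -> b

Fill CYK table bottom-up — only the sub-triangle for w[0..2]:
  T[0,0] 'a' = {T0}  orig:{}
  T[1,1] 'a' = {T0}  orig:{}
  T[2,2] 'b' = {T1}  orig:{}
  T[0,1] 'aa' = ∅
  T[1,2] 'ab' = {S}
  T[0,2] 'aab' = {S}

Original NTs in T[0,2] deriving "aab": ["S"]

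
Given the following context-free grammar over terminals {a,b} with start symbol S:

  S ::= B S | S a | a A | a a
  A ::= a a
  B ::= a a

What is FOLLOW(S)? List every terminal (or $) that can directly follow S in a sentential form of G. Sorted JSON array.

FIRST sets, iterate to fixpoint:
pass 1:
  A via A→a a: +{a}
  B via B→a a: +{a}
  S via S→B S: +{a}
  S: {a}  A: {a}  B: {a}
pass 2: done
  S: {a}  A: {a}  B: {a}

FOLLOW sets:
initialize: $ ∈ FOLLOW(S)
pass 1:
  S→B S: FOLLOW(B) ⊇ FIRST(S) = {a}; new: +{a}
  S→S a: FOLLOW(S) ⊇ FIRST(a) = {a}; new: +{a}
  S→a A: FOLLOW(A) ⊇ FOLLOW(S) ⊇ {$,a}; new: +{$,a}
  FOLLOW(S)={$,a}  FOLLOW(A)={$,a}  FOLLOW(B)={a}
pass 2: (stable)
  FOLLOW(S)={$,a}  FOLLOW(A)={$,a}  FOLLOW(B)={a}

FOLLOW(S) = ["$", "a"]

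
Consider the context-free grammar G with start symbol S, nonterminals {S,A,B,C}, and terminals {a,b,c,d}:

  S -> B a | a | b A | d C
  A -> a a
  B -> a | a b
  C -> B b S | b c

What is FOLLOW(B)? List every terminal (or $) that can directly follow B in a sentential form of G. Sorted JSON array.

FIRST sets, iterate to fixpoint:
[1]
  A via A→a a: +{a}
  B via B→a: +{a}
  C via C→B b S: +{a}
  C via C→b c: +{b}
  S via S→B a: +{a}
  S via S→b A: +{b}
  S via S→d C: +{d}
  S: {a,b,d}  A: {a}  B: {a}  C: {a,b}
[2] (stable)
  S: {a,b,d}  A: {a}  B: {a}  C: {a,b}

Compute FOLLOW by fixpoint:
FOLLOW(S) := {$}
round 1:
  C→B b S: FOLLOW(B) ⊇ FIRST(b) = {b}; new: +{b}
  S→B a: FOLLOW(B) ⊇ FIRST(a) = {a}; new: +{a}
  S→b A: FOLLOW(A) ⊇ FOLLOW(S) ⊇ {$}; new: +{$}
  S→d C: FOLLOW(C) ⊇ FOLLOW(S) ⊇ {$}; new: +{$}
  FOLLOW[S]={$}  FOLLOW[A]={$}  FOLLOW[B]={a,b}  FOLLOW[C]={$}
round 2: — fixpoint
  FOLLOW[S]={$}  FOLLOW[A]={$}  FOLLOW[B]={a,b}  FOLLOW[C]={$}

FOLLOW(B) = ["a", "b"]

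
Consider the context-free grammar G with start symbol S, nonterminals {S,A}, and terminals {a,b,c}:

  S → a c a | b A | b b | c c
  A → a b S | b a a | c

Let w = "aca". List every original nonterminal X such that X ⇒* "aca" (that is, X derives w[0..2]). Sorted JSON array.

Convert to CNF:
  S -> T0 X5 | T1 A | T1 T1 | T2 T2
  A -> T0 X3 | T1 X4 | c
  T0 -> a
  T1 -> b
  T2 -> c
  X3 -> T1 S
  X4 -> T0 T0
  X5 -> T2 T0

Fill CYK table bottom-up — only the sub-triangle for w[0..2]:
  T[0,0] 'a' = {T0}  orig:{}
  T[1,1] 'c' = {A,T2}  orig:{A}
  T[2,2] 'a' = {T0}  orig:{}
  T[0,1] 'ac' = ∅
  T[1,2] 'ca' = {X5}  orig:{}
  T[0,2] 'aca' = {S}

Original NTs in T[0,2] deriving "aca": ["S"]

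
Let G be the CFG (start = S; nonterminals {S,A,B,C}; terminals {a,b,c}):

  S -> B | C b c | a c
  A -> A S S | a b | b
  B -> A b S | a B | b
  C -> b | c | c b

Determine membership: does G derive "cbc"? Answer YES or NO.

Convert to CNF:
  S -> A X5 | C X6 | T0 B | T0 T2 | b
  A -> A X3 | T0 T1 | b
  B -> A X4 | T0 B | b
  C -> T2 T1 | b | c
  T0 -> a
  T1 -> b
  T2 -> c
  X3 -> S S
  X4 -> T1 S
  X5 -> T1 S
  X6 -> T1 T2

CYK fill:
  T[0,0] 'c' = {C,T2}  orig:{C}
  T[1,1] 'b' = {A,B,C,S,T1}  orig:{A,B,C,S}
  T[2,2] 'c' = {C,T2}  orig:{C}
  T[0,1] 'cb' = {C}
  T[1,2] 'bc' = {X6}  orig:{}
  T[0,2] 'cbc' = {S}

S ∈ T[0,2] ⇒ YES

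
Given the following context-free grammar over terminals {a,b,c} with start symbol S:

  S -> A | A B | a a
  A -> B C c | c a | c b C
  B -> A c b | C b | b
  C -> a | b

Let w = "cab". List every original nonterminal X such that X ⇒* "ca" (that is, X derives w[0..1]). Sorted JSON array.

Convert to CNF:
  S -> A B | B X6 | T0 T1 | T0 X7 | T1 T1
  A -> B X3 | T0 T1 | T0 X4
  B -> A X5 | C T2 | b
  C -> a | b
  T0 -> c
  T1 -> a
  T2 -> b
  X3 -> C T0
  X4 -> T2 C
  X5 -> T0 T2
  X6 -> C T0
  X7 -> T2 C

CYK fill, restricted to cells inside w[0..1]:
  cell(0,0) c: {T0}  orig:{}
  cell(1,1) a: {C,T1}  orig:{C}
  cell(0,1) ca: {A,S}

Original NTs in T[0,1] deriving "ca": ["A", "S"]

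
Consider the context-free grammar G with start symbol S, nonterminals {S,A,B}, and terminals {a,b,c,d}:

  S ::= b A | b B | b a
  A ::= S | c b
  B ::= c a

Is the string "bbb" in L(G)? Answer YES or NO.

Convert to CNF:
  S -> T0 A | T0 B | T0 T1
  A -> T0 A | T0 B | T0 T1 | T2 T0
  B -> T2 T1
  T0 -> b
  T1 -> a
  T2 -> c

CYK fill:
  [0..0]={T0}  "b"  orig:{}
  [1..1]={T0}  "b"  orig:{}
  [2..2]={T0}  "b"  orig:{}
  [0..1]=∅  "bb"
  [1..2]=∅  "bb"
  [0..2]=∅  "bbb"

S ∉ T[0,2] ⇒ NO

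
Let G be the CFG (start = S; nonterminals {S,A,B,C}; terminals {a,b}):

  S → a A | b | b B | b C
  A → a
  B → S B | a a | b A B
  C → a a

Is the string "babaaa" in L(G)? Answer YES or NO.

Convert to CNF:
  S -> T0 A | T1 B | T1 C | b
  A -> a
  B -> S B | T0 T0 | T1 X2
  C -> T0 T0
  T0 -> a
  T1 -> b
  X2 -> A B

Fill CYK table bottom-up:
  cell(0,0) b: {S,T1}  orig:{S}
  cell(1,1) a: {A,T0}  orig:{A}
  cell(2,2) b: {S,T1}  orig:{S}
  cell(3,3) a: {A,T0}  orig:{A}
  cell(4,4) a: {A,T0}  orig:{A}
  cell(5,5) a: {A,T0}  orig:{A}
  cell(0,1) ba: ∅
  cell(1,2) ab: ∅
  cell(2,3) ba: ∅
  cell(3,4) aa: {B,C,S}
  cell(4,5) aa: {B,C,S}
  cell(0,2) bab: ∅
  cell(1,3) aba: ∅
  cell(2,4) baa: {B,S}
  cell(3,5) aaa: {X2}  orig:{}
  cell(0,3) baba: ∅
  cell(1,4) abaa: {X2}  orig:{}
  cell(2,5) baaa: {B}
  cell(0,4) babaa: {B}
  cell(1,5) abaaa: {X2}  orig:{}
  cell(0,5) babaaa: {B}

S ∉ T[0,5] ⇒ NO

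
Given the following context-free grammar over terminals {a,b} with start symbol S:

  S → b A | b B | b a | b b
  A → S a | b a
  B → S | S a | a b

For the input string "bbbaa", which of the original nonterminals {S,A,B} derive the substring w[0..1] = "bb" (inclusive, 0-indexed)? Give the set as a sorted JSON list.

Convert to CNF:
  S -> T1 A | T1 B | T1 T0 | T1 T1
  A -> S T0 | T1 T0
  B -> S T0 | T0 T1 | T1 A | T1 B | T1 T0 | T1 T1
  T0 -> a
  T1 -> b

Fill CYK table bottom-up, restricted to cells inside w[0..1]:
  [0..0]={T1}  "b"  orig:{}
  [1..1]={T1}  "b"  orig:{}
  [0..1]={B,S}  "bb"

Original NTs in T[0,1] deriving "bb": ["B", "S"]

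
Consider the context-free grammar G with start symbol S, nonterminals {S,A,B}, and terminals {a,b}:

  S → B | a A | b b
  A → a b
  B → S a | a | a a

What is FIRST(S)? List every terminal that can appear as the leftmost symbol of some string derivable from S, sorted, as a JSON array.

FIRST iteration:
pass 1:
  A via A→a b: +{a}
  B via B→a: +{a}
  S via S→B: +{a}
  S via S→b b: +{b}
  FIRST(S)={a,b}  FIRST(A)={a}  FIRST(B)={a}
pass 2:
  B via B→S a: +{b}
  FIRST(S)={a,b}  FIRST(A)={a}  FIRST(B)={a,b}
pass 3: (stable)
  FIRST(S)={a,b}  FIRST(A)={a}  FIRST(B)={a,b}

FIRST(S) = ["a", "b"]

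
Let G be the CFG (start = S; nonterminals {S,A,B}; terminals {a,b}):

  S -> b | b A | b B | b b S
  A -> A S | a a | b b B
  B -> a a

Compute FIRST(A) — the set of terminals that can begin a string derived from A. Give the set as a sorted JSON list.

FIRST iteration:
[1]
  A via A→a a: +{a}
  A via A→b b B: +{b}
  B via B→a a: +{a}
  S via S→b: +{b}
  S: {b}  A: {a,b}  B: {a}
[2] — fixpoint
  S: {b}  A: {a,b}  B: {a}

FIRST(A) = ["a", "b"]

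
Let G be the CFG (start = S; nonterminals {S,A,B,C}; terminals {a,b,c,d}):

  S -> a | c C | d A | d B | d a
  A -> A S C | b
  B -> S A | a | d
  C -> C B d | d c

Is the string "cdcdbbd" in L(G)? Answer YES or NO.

CNF form of G:
  S -> T0 A | T0 B | T0 T2 | T1 C | a
  A -> A X3 | b
  B -> S A | a | d
  C -> C X4 | T0 T1
  T0 -> d
  T1 -> c
  T2 -> a
  X3 -> S C
  X4 -> B T0

CYK table (by increasing span):
  cell(0,0) c: {T1}  orig:{}
  cell(1,1) d: {B,T0}  orig:{B}
  cell(2,2) c: {T1}  orig:{}
  cell(3,3) d: {B,T0}  orig:{B}
  cell(4,4) b: {A}
  cell(5,5) b: {A}
  cell(6,6) d: {B,T0}  orig:{B}
  cell(0,1) cd: ∅
  cell(1,2) dc: {C}
  cell(2,3) cd: ∅
  cell(3,4) db: {S}
  cell(4,5) bb: ∅
  cell(5,6) bd: ∅
  cell(0,2) cdc: {S}
  cell(1,3) dcd: ∅
  cell(2,4) cdb: ∅
  cell(3,5) dbb: {B}
  cell(4,6) bbd: ∅
  cell(0,3) cdcd: ∅
  cell(1,4) dcdb: ∅
  cell(2,5) cdbb: ∅
  cell(3,6) dbbd: {X4}  orig:{}
  cell(0,4) cdcdb: ∅
  cell(1,5) dcdbb: ∅
  cell(2,6) cdbbd: ∅
  cell(0,5) cdcdbb: ∅
  cell(1,6) dcdbbd: {C}
  cell(0,6) cdcdbbd: {S}

S ∈ T[0,6] ⇒ YES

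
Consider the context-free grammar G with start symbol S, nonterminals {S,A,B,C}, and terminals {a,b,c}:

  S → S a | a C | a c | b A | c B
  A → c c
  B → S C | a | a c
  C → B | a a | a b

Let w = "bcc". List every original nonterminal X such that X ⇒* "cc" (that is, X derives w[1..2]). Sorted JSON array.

Convert to CNF:
  S -> S T1 | T0 B | T1 C | T1 T0 | T2 A
  A -> T0 T0
  B -> S C | T1 T0 | a
  C -> S C | T1 T0 | T1 T1 | T1 T2 | a
  T0 -> c
  T1 -> a
  T2 -> b

CYK table (by increasing span), restricted to cells inside w[1..2]:
  T[1,1] 'c' = {T0}  orig:{}
  T[2,2] 'c' = {T0}  orig:{}
  T[1,2] 'cc' = {A}

Original NTs in T[1,2] deriving "cc": ["A"]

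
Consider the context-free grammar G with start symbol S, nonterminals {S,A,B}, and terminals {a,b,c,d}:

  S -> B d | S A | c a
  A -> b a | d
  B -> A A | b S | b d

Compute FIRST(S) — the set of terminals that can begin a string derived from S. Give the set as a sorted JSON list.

Compute FIRST by fixpoint:
round 1:
  A via A→b a: +{b}
  A via A→d: +{d}
  B via B→A A: +{b,d}
  S via S→B d: +{b,d}
  S via S→c a: +{c}
  FIRST[S]={b,c,d}  FIRST[A]={b,d}  FIRST[B]={b,d}
round 2: done
  FIRST[S]={b,c,d}  FIRST[A]={b,d}  FIRST[B]={b,d}

FIRST(S) = ["b", "c", "d"]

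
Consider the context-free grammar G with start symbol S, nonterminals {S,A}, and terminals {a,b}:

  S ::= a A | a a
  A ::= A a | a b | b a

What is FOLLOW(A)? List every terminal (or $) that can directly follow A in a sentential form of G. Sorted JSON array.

Compute FIRST by fixpoint:
[1]
  A via A→a b: +{a}
  A via A→b a: +{b}
  S via S→a A: +{a}
  S: {a}  A: {a,b}
[2] (stable)
  S: {a}  A: {a,b}

FOLLOW sets:
FOLLOW(S) := {$}
pass 1:
  A→A a: FOLLOW(A) ⊇ FIRST(a) = {a}; new: +{a}
  S→a A: FOLLOW(A) ⊇ FOLLOW(S) ⊇ {$}; new: +{$}
  FOLLOW(S)={$}  FOLLOW(A)={$,a}
pass 2: done
  FOLLOW(S)={$}  FOLLOW(A)={$,a}

FOLLOW(A) = ["$", "a"]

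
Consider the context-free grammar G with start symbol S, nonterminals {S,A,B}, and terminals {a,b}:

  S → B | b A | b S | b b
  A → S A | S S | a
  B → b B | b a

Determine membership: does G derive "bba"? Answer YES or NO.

CNF form of G:
  S -> T0 A | T0 B | T0 S | T0 T0 | T0 T1
  A -> S A | S S | a
  B -> T0 B | T0 T1
  T0 -> b
  T1 -> a

CYK fill:
  T[0,0] 'b' = {T0}  orig:{}
  T[1,1] 'b' = {T0}  orig:{}
  T[2,2] 'a' = {A,T1}  orig:{A}
  T[0,1] 'bb' = {S}
  T[1,2] 'ba' = {B,S}
  T[0,2] 'bba' = {A,B,S}

S ∈ T[0,2] ⇒ YES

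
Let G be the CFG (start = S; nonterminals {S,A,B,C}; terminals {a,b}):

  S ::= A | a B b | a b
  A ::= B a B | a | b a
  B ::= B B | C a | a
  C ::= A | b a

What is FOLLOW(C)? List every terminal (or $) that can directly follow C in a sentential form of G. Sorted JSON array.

FIRST iteration:
[1]
  A via A→a: +{a}
  A via A→b a: +{b}
  B via B→a: +{a}
  C via C→A: +{a,b}
  S via S→A: +{a,b}
  FIRST(S)={a,b}  FIRST(A)={a,b}  FIRST(B)={a}  FIRST(C)={a,b}
[2]
  B via B→C a: +{b}
  FIRST(S)={a,b}  FIRST(A)={a,b}  FIRST(B)={a,b}  FIRST(C)={a,b}
[3] (no change)
  FIRST(S)={a,b}  FIRST(A)={a,b}  FIRST(B)={a,b}  FIRST(C)={a,b}

FOLLOW sets:
seed FOLLOW(S) with $
iter 1:
  A→B a B: FOLLOW(B) ⊇ FIRST(a) = {a}; new: +{a}
  B→B B: FOLLOW(B) ⊇ FIRST(B) = {a,b}; new: +{b}
  B→C a: FOLLOW(C) ⊇ FIRST(a) = {a}; new: +{a}
  C→A: FOLLOW(A) ⊇ FOLLOW(C) ⊇ {a}; new: +{a}
  S→A: FOLLOW(A) ⊇ FOLLOW(S) ⊇ {$}; new: +{$}
  S: {$}  A: {$,a}  B: {a,b}  C: {a}
iter 2:
  A→B a B: FOLLOW(B) ⊇ FOLLOW(A) ⊇ {$,a}; new: +{$}
  S: {$}  A: {$,a}  B: {$,a,b}  C: {a}
iter 3: (stable)
  S: {$}  A: {$,a}  B: {$,a,b}  C: {a}

FOLLOW(C) = ["a"]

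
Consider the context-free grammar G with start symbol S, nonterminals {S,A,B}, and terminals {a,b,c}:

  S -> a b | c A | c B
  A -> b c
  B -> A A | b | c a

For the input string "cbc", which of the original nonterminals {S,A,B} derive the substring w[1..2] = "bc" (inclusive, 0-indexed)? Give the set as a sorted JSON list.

CNF form of G:
  S -> T1 A | T1 B | T2 T0
  A -> T0 T1
  B -> A A | T1 T2 | b
  T0 -> b
  T1 -> c
  T2 -> a

CYK fill (cells [i..j] with 1 ≤ i ≤ j ≤ 2 only):
  T[1,1] 'b' = {B,T0}  orig:{B}
  T[2,2] 'c' = {T1}  orig:{}
  T[1,2] 'bc' = {A}

Original NTs in T[1,2] deriving "bc": ["A"]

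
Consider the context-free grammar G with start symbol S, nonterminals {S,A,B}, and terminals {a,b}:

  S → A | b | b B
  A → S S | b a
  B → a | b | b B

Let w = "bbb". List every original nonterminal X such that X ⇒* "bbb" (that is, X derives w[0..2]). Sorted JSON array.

Convert to CNF:
  S -> S S | T0 B | T0 T1 | b
  A -> S S | T0 T1
  B -> T0 B | a | b
  T0 -> b
  T1 -> a

CYK fill (cells [i..j] with 0 ≤ i ≤ j ≤ 2 only):
  T[0,0] 'b' = {B,S,T0}  orig:{B,S}
  T[1,1] 'b' = {B,S,T0}  orig:{B,S}
  T[2,2] 'b' = {B,S,T0}  orig:{B,S}
  T[0,1] 'bb' = {A,B,S}
  T[1,2] 'bb' = {A,B,S}
  T[0,2] 'bbb' = {A,B,S}

Original NTs in T[0,2] deriving "bbb": ["A", "B", "S"]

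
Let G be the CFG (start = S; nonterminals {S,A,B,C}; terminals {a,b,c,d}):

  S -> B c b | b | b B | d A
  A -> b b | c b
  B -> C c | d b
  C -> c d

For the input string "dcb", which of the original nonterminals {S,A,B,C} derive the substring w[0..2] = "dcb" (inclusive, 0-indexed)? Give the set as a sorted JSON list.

CNF form of G:
  S -> B X3 | T0 B | T2 A | b
  A -> T0 T0 | T1 T0
  B -> C T1 | T2 T0
  C -> T1 T2
  T0 -> b
  T1 -> c
  T2 -> d
  X3 -> T1 T0

Fill CYK table bottom-up (cells [i..j] with 0 ≤ i ≤ j ≤ 2 only):
  [0..0]={T2}  "d"  orig:{}
  [1..1]={T1}  "c"  orig:{}
  [2..2]={S,T0}  "b"  orig:{S}
  [0..1]=∅  "dc"
  [1..2]={A,X3}  "cb"  orig:{A}
  [0..2]={S}  "dcb"

Original NTs in T[0,2] deriving "dcb": ["S"]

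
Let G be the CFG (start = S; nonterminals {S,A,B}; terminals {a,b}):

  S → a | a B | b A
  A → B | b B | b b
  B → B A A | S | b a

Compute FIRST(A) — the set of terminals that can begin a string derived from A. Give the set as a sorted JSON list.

FIRST iteration:
iter 1:
  A via A→b B: +{b}
  B via B→b a: +{b}
  S via S→a: +{a}
  S via S→b A: +{b}
  S: {a,b}  A: {b}  B: {b}
iter 2:
  B via B→S: +{a}
  S: {a,b}  A: {b}  B: {a,b}
iter 3:
  A via A→B: +{a}
  S: {a,b}  A: {a,b}  B: {a,b}
iter 4: (stable)
  S: {a,b}  A: {a,b}  B: {a,b}

FIRST(A) = ["a", "b"]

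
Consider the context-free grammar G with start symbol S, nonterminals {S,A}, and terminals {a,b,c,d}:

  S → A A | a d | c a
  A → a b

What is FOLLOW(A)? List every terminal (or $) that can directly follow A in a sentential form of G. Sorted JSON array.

FIRST iteration:
iter 1:
  A via A→a b: +{a}
  S via S→A A: +{a}
  S via S→c a: +{c}
  S: {a,c}  A: {a}
iter 2: (stable)
  S: {a,c}  A: {a}

FOLLOW sets:
seed FOLLOW(S) with $
round 1:
  S→A A: FOLLOW(A) ⊇ FIRST(A) = {a}; new: +{a}
  S→A A: FOLLOW(A) ⊇ FOLLOW(S) ⊇ {$}; new: +{$}
  S: {$}  A: {$,a}
round 2: (stable)
  S: {$}  A: {$,a}

FOLLOW(A) = ["$", "a"]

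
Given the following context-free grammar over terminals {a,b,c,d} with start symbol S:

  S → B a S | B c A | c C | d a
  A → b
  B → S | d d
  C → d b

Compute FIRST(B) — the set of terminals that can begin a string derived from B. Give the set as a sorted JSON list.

FIRST sets, iterate to fixpoint:
[1]
  A via A→b: +{b}
  B via B→d d: +{d}
  C via C→d b: +{d}
  S via S→B a S: +{d}
  S via S→c C: +{c}
  FIRST(S)={c,d}  FIRST(A)={b}  FIRST(B)={d}  FIRST(C)={d}
[2]
  B via B→S: +{c}
  FIRST(S)={c,d}  FIRST(A)={b}  FIRST(B)={c,d}  FIRST(C)={d}
[3] (stable)
  FIRST(S)={c,d}  FIRST(A)={b}  FIRST(B)={c,d}  FIRST(C)={d}

FIRST(B) = ["c", "d"]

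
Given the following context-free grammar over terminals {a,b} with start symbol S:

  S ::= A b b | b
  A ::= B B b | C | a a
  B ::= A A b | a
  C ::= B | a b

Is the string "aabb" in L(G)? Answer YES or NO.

CNF form of G:
  S -> A X6 | b
  A -> A X2 | B X3 | T1 T0 | T1 T1 | a
  B -> A X4 | a
  C -> A X5 | T1 T0 | a
  T0 -> b
  T1 -> a
  X2 -> A T0
  X3 -> B T0
  X4 -> A T0
  X5 -> A T0
  X6 -> T0 T0

CYK table (by increasing span):
  T[0,0] 'a' = {A,B,C,T1}  orig:{A,B,C}
  T[1,1] 'a' = {A,B,C,T1}  orig:{A,B,C}
  T[2,2] 'b' = {S,T0}  orig:{S}
  T[3,3] 'b' = {S,T0}  orig:{S}
  T[0,1] 'aa' = {A}
  T[1,2] 'ab' = {A,C,X2,X3,X4,X5}  orig:{A,C}
  T[2,3] 'bb' = {X6}  orig:{}
  T[0,2] 'aab' = {A,B,C,X2,X4,X5}  orig:{A,B,C}
  T[1,3] 'abb' = {S,X2,X4,X5}  orig:{S}
  T[0,3] 'aabb' = {A,B,C,S,X2,X3,X4,X5}  orig:{A,B,C,S}

S ∈ T[0,3] ⇒ YES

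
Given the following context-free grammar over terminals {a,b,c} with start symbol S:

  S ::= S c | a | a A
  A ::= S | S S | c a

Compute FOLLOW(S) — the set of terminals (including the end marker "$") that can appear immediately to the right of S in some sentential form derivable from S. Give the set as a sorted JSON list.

FIRST sets, iterate to fixpoint:
iter 1:
  A via A→c a: +{c}
  S via S→a: +{a}
  FIRST(S)={a}  FIRST(A)={c}
iter 2:
  A via A→S: +{a}
  FIRST(S)={a}  FIRST(A)={a,c}
iter 3: done
  FIRST(S)={a}  FIRST(A)={a,c}

FOLLOW iteration:
FOLLOW(S) := {$}
round 1:
  A→S S: FOLLOW(S) ⊇ FIRST(S) = {a}; new: +{a}
  S→S c: FOLLOW(S) ⊇ FIRST(c) = {c}; new: +{c}
  S→a A: FOLLOW(A) ⊇ FOLLOW(S) ⊇ {$,a,c}; new: +{$,a,c}
  FOLLOW(S)={$,a,c}  FOLLOW(A)={$,a,c}
round 2: (stable)
  FOLLOW(S)={$,a,c}  FOLLOW(A)={$,a,c}

FOLLOW(S) = ["$", "a", "c"]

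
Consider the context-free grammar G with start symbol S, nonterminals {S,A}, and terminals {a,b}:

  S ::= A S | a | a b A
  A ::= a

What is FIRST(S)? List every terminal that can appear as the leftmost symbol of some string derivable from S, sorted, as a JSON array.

Compute FIRST by fixpoint:
[1]
  A via A→a: +{a}
  S via S→A S: +{a}
  FIRST[S]={a}  FIRST[A]={a}
[2] done
  FIRST[S]={a}  FIRST[A]={a}

FIRST(S) = ["a"]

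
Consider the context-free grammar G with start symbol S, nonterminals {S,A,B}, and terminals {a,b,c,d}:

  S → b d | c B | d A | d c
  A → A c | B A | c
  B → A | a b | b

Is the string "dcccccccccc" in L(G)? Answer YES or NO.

CNF form of G:
  S -> T0 B | T2 T3 | T3 A | T3 T0
  A -> A T0 | B A | c
  B -> A T0 | B A | T1 T2 | b | c
  T0 -> c
  T1 -> a
  T2 -> b
  T3 -> d

Fill CYK table bottom-up:
  cell(0,0) d: {T3}  orig:{}
  cell(1,1) c: {A,B,T0}  orig:{A,B}
  cell(2,2) c: {A,B,T0}  orig:{A,B}
  cell(3,3) c: {A,B,T0}  orig:{A,B}
  cell(4,4) c: {A,B,T0}  orig:{A,B}
  cell(5,5) c: {A,B,T0}  orig:{A,B}
  cell(6,6) c: {A,B,T0}  orig:{A,B}
  cell(7,7) c: {A,B,T0}  orig:{A,B}
  cell(8,8) c: {A,B,T0}  orig:{A,B}
  cell(9,9) c: {A,B,T0}  orig:{A,B}
  cell(10,10) c: {A,B,T0}  orig:{A,B}
  cell(0,1) dc: {S}
  cell(1,2) cc: {A,B,S}
  cell(2,3) cc: {A,B,S}
  cell(3,4) cc: {A,B,S}
  cell(4,5) cc: {A,B,S}
  cell(5,6) cc: {A,B,S}
  cell(6,7) cc: {A,B,S}
  cell(7,8) cc: {A,B,S}
  cell(8,9) cc: {A,B,S}
  cell(9,10) cc: {A,B,S}
  cell(0,2) dcc: {S}
  cell(1,3) ccc: {A,B,S}
  cell(2,4) ccc: {A,B,S}
  cell(3,5) ccc: {A,B,S}
  cell(4,6) ccc: {A,B,S}
  cell(5,7) ccc: {A,B,S}
  cell(6,8) ccc: {A,B,S}
  cell(7,9) ccc: {A,B,S}
  cell(8,10) ccc: {A,B,S}
  cell(0,3) dccc: {S}
  cell(1,4) cccc: {A,B,S}
  cell(2,5) cccc: {A,B,S}
  cell(3,6) cccc: {A,B,S}
  cell(4,7) cccc: {A,B,S}
  cell(5,8) cccc: {A,B,S}
  cell(6,9) cccc: {A,B,S}
  cell(7,10) cccc: {A,B,S}
  cell(0,4) dcccc: {S}
  cell(1,5) ccccc: {A,B,S}
  cell(2,6) ccccc: {A,B,S}
  cell(3,7) ccccc: {A,B,S}
  cell(4,8) ccccc: {A,B,S}
  cell(5,9) ccccc: {A,B,S}
  cell(6,10) ccccc: {A,B,S}
  cell(0,5) dccccc: {S}
  cell(1,6) cccccc: {A,B,S}
  cell(2,7) cccccc: {A,B,S}
  cell(3,8) cccccc: {A,B,S}
  cell(4,9) cccccc: {A,B,S}
  cell(5,10) cccccc: {A,B,S}
  cell(0,6) dcccccc: {S}
  cell(1,7) ccccccc: {A,B,S}
  cell(2,8) ccccccc: {A,B,S}
  cell(3,9) ccccccc: {A,B,S}
  cell(4,10) ccccccc: {A,B,S}
  cell(0,7) dccccccc: {S}
  cell(1,8) cccccccc: {A,B,S}
  cell(2,9) cccccccc: {A,B,S}
  cell(3,10) cccccccc: {A,B,S}
  cell(0,8) dcccccccc: {S}
  cell(1,9) ccccccccc: {A,B,S}
  cell(2,10) ccccccccc: {A,B,S}
  cell(0,9) dccccccccc: {S}
  cell(1,10) cccccccccc: {A,B,S}
  cell(0,10) dcccccccccc: {S}

S ∈ T[0,10] ⇒ YES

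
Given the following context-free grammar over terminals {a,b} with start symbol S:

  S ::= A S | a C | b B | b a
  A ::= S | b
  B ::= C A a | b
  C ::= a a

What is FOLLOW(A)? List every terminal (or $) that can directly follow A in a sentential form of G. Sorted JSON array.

FIRST iteration:
[1]
  A via A→b: +{b}
  B via B→b: +{b}
  C via C→a a: +{a}
  S via S→A S: +{b}
  S via S→a C: +{a}
  S: {a,b}  A: {b}  B: {b}  C: {a}
[2]
  A via A→S: +{a}
  B via B→C A a: +{a}
  S: {a,b}  A: {a,b}  B: {a,b}  C: {a}
[3] done
  S: {a,b}  A: {a,b}  B: {a,b}  C: {a}

FOLLOW sets:
seed FOLLOW(S) with $
[1]
  B→C A a: FOLLOW(C) ⊇ FIRST(A) = {a,b}; new: +{a,b}
  B→C A a: FOLLOW(A) ⊇ FIRST(a) = {a}; new: +{a}
  S→A S: FOLLOW(A) ⊇ FIRST(S) = {a,b}; new: +{b}
  S→a C: FOLLOW(C) ⊇ FOLLOW(S) ⊇ {$}; new: +{$}
  S→b B: FOLLOW(B) ⊇ FOLLOW(S) ⊇ {$}; new: +{$}
  FOLLOW[S]={$}  FOLLOW[A]={a,b}  FOLLOW[B]={$}  FOLLOW[C]={$,a,b}
[2]
  A→S: FOLLOW(S) ⊇ FOLLOW(A) ⊇ {a,b}; new: +{a,b}
  S→b B: FOLLOW(B) ⊇ FOLLOW(S) ⊇ {$,a,b}; new: +{a,b}
  FOLLOW[S]={$,a,b}  FOLLOW[A]={a,b}  FOLLOW[B]={$,a,b}  FOLLOW[C]={$,a,b}
[3] — fixpoint
  FOLLOW[S]={$,a,b}  FOLLOW[A]={a,b}  FOLLOW[B]={$,a,b}  FOLLOW[C]={$,a,b}

FOLLOW(A) = ["a", "b"]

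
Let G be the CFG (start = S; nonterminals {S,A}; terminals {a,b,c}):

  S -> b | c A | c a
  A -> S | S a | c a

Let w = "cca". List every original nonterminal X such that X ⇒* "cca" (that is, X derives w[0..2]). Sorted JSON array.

Convert to CNF:
  S -> T1 A | T1 T0 | b
  A -> S T0 | T1 A | T1 T0 | b
  T0 -> a
  T1 -> c

CYK table (by increasing span), restricted to cells inside w[0..2]:
  T[0,0] 'c' = {T1}  orig:{}
  T[1,1] 'c' = {T1}  orig:{}
  T[2,2] 'a' = {T0}  orig:{}
  T[0,1] 'cc' = ∅
  T[1,2] 'ca' = {A,S}
  T[0,2] 'cca' = {A,S}

Original NTs in T[0,2] deriving "cca": ["A", "S"]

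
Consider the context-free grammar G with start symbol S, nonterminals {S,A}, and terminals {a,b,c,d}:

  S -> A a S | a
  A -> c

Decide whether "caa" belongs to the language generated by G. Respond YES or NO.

CNF form of G:
  S -> A X1 | a
  A -> c
  T0 -> a
  X1 -> T0 S

CYK fill:
  [0..0]={A}  "c"
  [1..1]={S,T0}  "a"  orig:{S}
  [2..2]={S,T0}  "a"  orig:{S}
  [0..1]=∅  "ca"
  [1..2]={X1}  "aa"  orig:{}
  [0..2]={S}  "caa"

S ∈ T[0,2] ⇒ YES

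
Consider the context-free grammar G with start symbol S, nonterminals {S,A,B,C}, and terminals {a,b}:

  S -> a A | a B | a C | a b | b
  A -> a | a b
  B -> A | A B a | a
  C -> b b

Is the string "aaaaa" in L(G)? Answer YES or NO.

Convert to CNF:
  S -> T0 A | T0 B | T0 C | T0 T1 | b
  A -> T0 T1 | a
  B -> A X2 | T0 T1 | a
  C -> T1 T1
  T0 -> a
  T1 -> b
  X2 -> B T0

Fill CYK table bottom-up:
  [0..0]={A,B,T0}  "a"  orig:{A,B}
  [1..1]={A,B,T0}  "a"  orig:{A,B}
  [2..2]={A,B,T0}  "a"  orig:{A,B}
  [3..3]={A,B,T0}  "a"  orig:{A,B}
  [4..4]={A,B,T0}  "a"  orig:{A,B}
  [0..1]={S,X2}  "aa"  orig:{S}
  [1..2]={S,X2}  "aa"  orig:{S}
  [2..3]={S,X2}  "aa"  orig:{S}
  [3..4]={S,X2}  "aa"  orig:{S}
  [0..2]={B}  "aaa"
  [1..3]={B}  "aaa"
  [2..4]={B}  "aaa"
  [0..3]={S,X2}  "aaaa"  orig:{S}
  [1..4]={S,X2}  "aaaa"  orig:{S}
  [0..4]={B}  "aaaaa"

S ∉ T[0,4] ⇒ NO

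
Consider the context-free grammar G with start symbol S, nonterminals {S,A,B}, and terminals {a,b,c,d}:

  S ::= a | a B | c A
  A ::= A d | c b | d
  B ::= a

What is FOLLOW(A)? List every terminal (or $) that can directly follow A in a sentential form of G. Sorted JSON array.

FIRST iteration:
pass 1:
  A via A→c b: +{c}
  A via A→d: +{d}
  B via B→a: +{a}
  S via S→a: +{a}
  S via S→c A: +{c}
  S: {a,c}  A: {c,d}  B: {a}
pass 2: (stable)
  S: {a,c}  A: {c,d}  B: {a}

FOLLOW iteration:
seed FOLLOW(S) with $
round 1:
  A→A d: FOLLOW(A) ⊇ FIRST(d) = {d}; new: +{d}
  S→a B: FOLLOW(B) ⊇ FOLLOW(S) ⊇ {$}; new: +{$}
  S→c A: FOLLOW(A) ⊇ FOLLOW(S) ⊇ {$}; new: +{$}
  FOLLOW[S]={$}  FOLLOW[A]={$,d}  FOLLOW[B]={$}
round 2: (no change)
  FOLLOW[S]={$}  FOLLOW[A]={$,d}  FOLLOW[B]={$}

FOLLOW(A) = ["$", "d"]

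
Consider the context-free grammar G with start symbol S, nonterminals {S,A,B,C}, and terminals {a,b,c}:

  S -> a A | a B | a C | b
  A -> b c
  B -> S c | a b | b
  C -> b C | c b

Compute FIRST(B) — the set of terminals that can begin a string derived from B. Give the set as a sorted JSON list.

FIRST iteration:
iter 1:
  A via A→b c: +{b}
  B via B→a b: +{a}
  B via B→b: +{b}
  C via C→b C: +{b}
  C via C→c b: +{c}
  S via S→a A: +{a}
  S via S→b: +{b}
  FIRST(S)={a,b}  FIRST(A)={b}  FIRST(B)={a,b}  FIRST(C)={b,c}
iter 2: (no change)
  FIRST(S)={a,b}  FIRST(A)={b}  FIRST(B)={a,b}  FIRST(C)={b,c}

FIRST(B) = ["a", "b"]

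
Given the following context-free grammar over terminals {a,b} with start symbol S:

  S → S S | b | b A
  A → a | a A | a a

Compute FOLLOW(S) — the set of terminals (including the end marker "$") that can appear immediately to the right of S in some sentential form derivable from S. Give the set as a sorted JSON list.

FIRST iteration:
round 1:
  A via A→a: +{a}
  S via S→b: +{b}
  FIRST[S]={b}  FIRST[A]={a}
round 2: done
  FIRST[S]={b}  FIRST[A]={a}

FOLLOW sets:
initialize: $ ∈ FOLLOW(S)
pass 1:
  S→S S: FOLLOW(S) ⊇ FIRST(S) = {b}; new: +{b}
  S→b A: FOLLOW(A) ⊇ FOLLOW(S) ⊇ {$,b}; new: +{$,b}
  S: {$,b}  A: {$,b}
pass 2: (no change)
  S: {$,b}  A: {$,b}

FOLLOW(S) = ["$", "b"]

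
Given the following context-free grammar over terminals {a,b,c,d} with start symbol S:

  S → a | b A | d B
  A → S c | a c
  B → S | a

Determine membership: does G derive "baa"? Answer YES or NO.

CNF form of G:
  S -> T2 A | T3 B | a
  A -> S T0 | T1 T0
  B -> T2 A | T3 B | a
  T0 -> c
  T1 -> a
  T2 -> b
  T3 -> d

CYK table (by increasing span):
  [0..0]={T2}  "b"  orig:{}
  [1..1]={B,S,T1}  "a"  orig:{B,S}
  [2..2]={B,S,T1}  "a"  orig:{B,S}
  [0..1]=∅  "ba"
  [1..2]=∅  "aa"
  [0..2]=∅  "baa"

S ∉ T[0,2] ⇒ NO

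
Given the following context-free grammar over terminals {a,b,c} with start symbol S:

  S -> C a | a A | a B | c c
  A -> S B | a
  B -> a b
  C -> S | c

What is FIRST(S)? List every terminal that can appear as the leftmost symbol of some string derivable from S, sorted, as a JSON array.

Compute FIRST by fixpoint:
[1]
  A via A→a: +{a}
  B via B→a b: +{a}
  C via C→c: +{c}
  S via S→C a: +{c}
  S via S→a A: +{a}
  FIRST(S)={a,c}  FIRST(A)={a}  FIRST(B)={a}  FIRST(C)={c}
[2]
  A via A→S B: +{c}
  C via C→S: +{a}
  FIRST(S)={a,c}  FIRST(A)={a,c}  FIRST(B)={a}  FIRST(C)={a,c}
[3] (stable)
  FIRST(S)={a,c}  FIRST(A)={a,c}  FIRST(B)={a}  FIRST(C)={a,c}

FIRST(S) = ["a", "c"]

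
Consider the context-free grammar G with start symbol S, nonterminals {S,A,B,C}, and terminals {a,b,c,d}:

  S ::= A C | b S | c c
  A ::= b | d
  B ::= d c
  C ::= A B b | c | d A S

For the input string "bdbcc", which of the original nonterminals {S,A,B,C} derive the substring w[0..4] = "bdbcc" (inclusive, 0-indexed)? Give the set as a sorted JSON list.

CNF form of G:
  S -> A C | T1 T1 | T2 S
  A -> b | d
  B -> T0 T1
  C -> A X3 | T0 X4 | c
  T0 -> d
  T1 -> c
  T2 -> b
  X3 -> B T2
  X4 -> A S

CYK table (by increasing span) — only the sub-triangle for w[0..4]:
  T[0,0] 'b' = {A,T2}  orig:{A}
  T[1,1] 'd' = {A,T0}  orig:{A}
  T[2,2] 'b' = {A,T2}  orig:{A}
  T[3,3] 'c' = {C,T1}  orig:{C}
  T[4,4] 'c' = {C,T1}  orig:{C}
  T[0,1] 'bd' = ∅
  T[1,2] 'db' = ∅
  T[2,3] 'bc' = {S}
  T[3,4] 'cc' = {S}
  T[0,2] 'bdb' = ∅
  T[1,3] 'dbc' = {X4}  orig:{}
  T[2,4] 'bcc' = {S,X4}  orig:{S}
  T[0,3] 'bdbc' = ∅
  T[1,4] 'dbcc' = {C,X4}  orig:{C}
  T[0,4] 'bdbcc' = {S}

Original NTs in T[0,4] deriving "bdbcc": ["S"]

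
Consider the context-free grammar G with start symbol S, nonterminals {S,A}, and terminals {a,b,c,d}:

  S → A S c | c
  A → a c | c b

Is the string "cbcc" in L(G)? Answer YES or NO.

CNF form of G:
  S -> A X3 | c
  A -> T0 T1 | T1 T2
  T0 -> a
  T1 -> c
  T2 -> b
  X3 -> S T1

CYK table (by increasing span):
  [0..0]={S,T1}  "c"  orig:{S}
  [1..1]={T2}  "b"  orig:{}
  [2..2]={S,T1}  "c"  orig:{S}
  [3..3]={S,T1}  "c"  orig:{S}
  [0..1]={A}  "cb"
  [1..2]=∅  "bc"
  [2..3]={X3}  "cc"  orig:{}
  [0..2]=∅  "cbc"
  [1..3]=∅  "bcc"
  [0..3]={S}  "cbcc"

S ∈ T[0,3] ⇒ YES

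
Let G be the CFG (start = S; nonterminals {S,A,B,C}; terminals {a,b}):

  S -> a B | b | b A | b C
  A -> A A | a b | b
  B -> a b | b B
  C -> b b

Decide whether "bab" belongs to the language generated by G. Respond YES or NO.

Convert to CNF:
  S -> T0 B | T1 A | T1 C | b
  A -> A A | T0 T1 | b
  B -> T0 T1 | T1 B
  C -> T1 T1
  T0 -> a
  T1 -> b

Fill CYK table bottom-up:
  T[0,0] 'b' = {A,S,T1}  orig:{A,S}
  T[1,1] 'a' = {T0}  orig:{}
  T[2,2] 'b' = {A,S,T1}  orig:{A,S}
  T[0,1] 'ba' = ∅
  T[1,2] 'ab' = {A,B}
  T[0,2] 'bab' = {A,B,S}

S ∈ T[0,2] ⇒ YES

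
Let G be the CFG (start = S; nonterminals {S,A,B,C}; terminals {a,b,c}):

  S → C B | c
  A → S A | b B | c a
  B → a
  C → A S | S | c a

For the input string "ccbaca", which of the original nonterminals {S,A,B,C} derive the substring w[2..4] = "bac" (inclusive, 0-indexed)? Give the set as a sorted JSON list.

Convert to CNF:
  S -> C B | c
  A -> S A | T0 B | T1 T2
  B -> a
  C -> A S | C B | T1 T2 | c
  T0 -> b
  T1 -> c
  T2 -> a

CYK fill (cells [i..j] with 2 ≤ i ≤ j ≤ 4 only):
  T[2,2] 'b' = {T0}  orig:{}
  T[3,3] 'a' = {B,T2}  orig:{B}
  T[4,4] 'c' = {C,S,T1}  orig:{C,S}
  T[2,3] 'ba' = {A}
  T[3,4] 'ac' = ∅
  T[2,4] 'bac' = {C}

Original NTs in T[2,4] deriving "bac": ["C"]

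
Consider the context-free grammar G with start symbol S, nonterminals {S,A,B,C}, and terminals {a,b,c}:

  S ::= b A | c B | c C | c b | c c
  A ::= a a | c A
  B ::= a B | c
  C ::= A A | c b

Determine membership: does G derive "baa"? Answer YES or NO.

Convert to CNF:
  S -> T1 B | T1 C | T1 T1 | T1 T2 | T2 A
  A -> T0 T0 | T1 A
  B -> T0 B | c
  C -> A A | T1 T2
  T0 -> a
  T1 -> c
  T2 -> b

Fill CYK table bottom-up:
  T[0,0] 'b' = {T2}  orig:{}
  T[1,1] 'a' = {T0}  orig:{}
  T[2,2] 'a' = {T0}  orig:{}
  T[0,1] 'ba' = ∅
  T[1,2] 'aa' = {A}
  T[0,2] 'baa' = {S}

S ∈ T[0,2] ⇒ YES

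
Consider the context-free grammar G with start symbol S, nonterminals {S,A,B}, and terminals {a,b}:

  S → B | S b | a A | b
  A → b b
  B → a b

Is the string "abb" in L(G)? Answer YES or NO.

Convert to CNF:
  S -> S T0 | T1 A | T1 T0 | b
  A -> T0 T0
  B -> T1 T0
  T0 -> b
  T1 -> a

CYK fill:
  cell(0,0) a: {T1}  orig:{}
  cell(1,1) b: {S,T0}  orig:{S}
  cell(2,2) b: {S,T0}  orig:{S}
  cell(0,1) ab: {B,S}
  cell(1,2) bb: {A,S}
  cell(0,2) abb: {S}

S ∈ T[0,2] ⇒ YES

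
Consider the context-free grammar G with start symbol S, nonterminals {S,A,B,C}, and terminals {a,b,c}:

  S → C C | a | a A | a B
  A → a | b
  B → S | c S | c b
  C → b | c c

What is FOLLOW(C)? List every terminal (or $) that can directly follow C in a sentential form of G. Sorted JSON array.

FIRST iteration:
round 1:
  A via A→a: +{a}
  A via A→b: +{b}
  B via B→c S: +{c}
  C via C→b: +{b}
  C via C→c c: +{c}
  S via S→C C: +{b,c}
  S via S→a: +{a}
  FIRST[S]={a,b,c}  FIRST[A]={a,b}  FIRST[B]={c}  FIRST[C]={b,c}
round 2:
  B via B→S: +{a,b}
  FIRST[S]={a,b,c}  FIRST[A]={a,b}  FIRST[B]={a,b,c}  FIRST[C]={b,c}
round 3: (stable)
  FIRST[S]={a,b,c}  FIRST[A]={a,b}  FIRST[B]={a,b,c}  FIRST[C]={b,c}

Compute FOLLOW by fixpoint:
FOLLOW(S) := {$}
[1]
  S→C C: FOLLOW(C) ⊇ FIRST(C) = {b,c}; new: +{b,c}
  S→C C: FOLLOW(C) ⊇ FOLLOW(S) ⊇ {$}; new: +{$}
  S→a A: FOLLOW(A) ⊇ FOLLOW(S) ⊇ {$}; new: +{$}
  S→a B: FOLLOW(B) ⊇ FOLLOW(S) ⊇ {$}; new: +{$}
  FOLLOW(S)={$}  FOLLOW(A)={$}  FOLLOW(B)={$}  FOLLOW(C)={$,b,c}
[2] done
  FOLLOW(S)={$}  FOLLOW(A)={$}  FOLLOW(B)={$}  FOLLOW(C)={$,b,c}

FOLLOW(C) = ["$", "b", "c"]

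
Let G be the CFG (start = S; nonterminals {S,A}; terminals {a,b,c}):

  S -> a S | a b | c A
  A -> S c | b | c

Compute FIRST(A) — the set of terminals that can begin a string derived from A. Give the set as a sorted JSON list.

FIRST iteration:
iter 1:
  A via A→b: +{b}
  A via A→c: +{c}
  S via S→a S: +{a}
  S via S→c A: +{c}
  FIRST(S)={a,c}  FIRST(A)={b,c}
iter 2:
  A via A→S c: +{a}
  FIRST(S)={a,c}  FIRST(A)={a,b,c}
iter 3: — fixpoint
  FIRST(S)={a,c}  FIRST(A)={a,b,c}

FIRST(A) = ["a", "b", "c"]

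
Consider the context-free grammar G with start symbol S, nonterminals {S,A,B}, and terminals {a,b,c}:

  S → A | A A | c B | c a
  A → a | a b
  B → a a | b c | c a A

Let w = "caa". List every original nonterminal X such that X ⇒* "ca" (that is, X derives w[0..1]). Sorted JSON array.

CNF form of G:
  S -> A A | T0 T1 | T2 B | T2 T0 | a
  A -> T0 T1 | a
  B -> T0 T0 | T1 T2 | T2 X3
  T0 -> a
  T1 -> b
  T2 -> c
  X3 -> T0 A

CYK table (by increasing span), restricted to cells inside w[0..1]:
  [0..0]={T2}  "c"  orig:{}
  [1..1]={A,S,T0}  "a"  orig:{A,S}
  [0..1]={S}  "ca"

Original NTs in T[0,1] deriving "ca": ["S"]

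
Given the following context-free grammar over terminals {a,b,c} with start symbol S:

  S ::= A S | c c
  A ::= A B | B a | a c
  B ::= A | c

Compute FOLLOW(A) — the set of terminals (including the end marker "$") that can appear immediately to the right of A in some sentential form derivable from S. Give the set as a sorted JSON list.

FIRST iteration:
iter 1:
  A via A→a c: +{a}
  B via B→A: +{a}
  B via B→c: +{c}
  S via S→A S: +{a}
  S via S→c c: +{c}
  FIRST[S]={a,c}  FIRST[A]={a}  FIRST[B]={a,c}
iter 2:
  A via A→B a: +{c}
  FIRST[S]={a,c}  FIRST[A]={a,c}  FIRST[B]={a,c}
iter 3: done
  FIRST[S]={a,c}  FIRST[A]={a,c}  FIRST[B]={a,c}

Compute FOLLOW by fixpoint:
initialize: $ ∈ FOLLOW(S)
[1]
  A→A B: FOLLOW(A) ⊇ FIRST(B) = {a,c}; new: +{a,c}
  A→A B: FOLLOW(B) ⊇ FOLLOW(A) ⊇ {a,c}; new: +{a,c}
  FOLLOW[S]={$}  FOLLOW[A]={a,c}  FOLLOW[B]={a,c}
[2] — fixpoint
  FOLLOW[S]={$}  FOLLOW[A]={a,c}  FOLLOW[B]={a,c}

FOLLOW(A) = ["a", "c"]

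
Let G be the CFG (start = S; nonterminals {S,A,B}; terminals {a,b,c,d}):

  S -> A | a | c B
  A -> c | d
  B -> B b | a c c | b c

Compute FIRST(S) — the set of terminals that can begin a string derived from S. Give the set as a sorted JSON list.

FIRST sets, iterate to fixpoint:
pass 1:
  A via A→c: +{c}
  A via A→d: +{d}
  B via B→a c c: +{a}
  B via B→b c: +{b}
  S via S→A: +{c,d}
  S via S→a: +{a}
  S: {a,c,d}  A: {c,d}  B: {a,b}
pass 2: (no change)
  S: {a,c,d}  A: {c,d}  B: {a,b}

FIRST(S) = ["a", "c", "d"]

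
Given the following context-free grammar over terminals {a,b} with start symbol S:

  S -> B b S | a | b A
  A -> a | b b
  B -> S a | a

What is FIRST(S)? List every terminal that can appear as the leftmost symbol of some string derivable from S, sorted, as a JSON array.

Compute FIRST by fixpoint:
pass 1:
  A via A→a: +{a}
  A via A→b b: +{b}
  B via B→a: +{a}
  S via S→B b S: +{a}
  S via S→b A: +{b}
  S: {a,b}  A: {a,b}  B: {a}
pass 2:
  B via B→S a: +{b}
  S: {a,b}  A: {a,b}  B: {a,b}
pass 3: (no change)
  S: {a,b}  A: {a,b}  B: {a,b}

FIRST(S) = ["a", "b"]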